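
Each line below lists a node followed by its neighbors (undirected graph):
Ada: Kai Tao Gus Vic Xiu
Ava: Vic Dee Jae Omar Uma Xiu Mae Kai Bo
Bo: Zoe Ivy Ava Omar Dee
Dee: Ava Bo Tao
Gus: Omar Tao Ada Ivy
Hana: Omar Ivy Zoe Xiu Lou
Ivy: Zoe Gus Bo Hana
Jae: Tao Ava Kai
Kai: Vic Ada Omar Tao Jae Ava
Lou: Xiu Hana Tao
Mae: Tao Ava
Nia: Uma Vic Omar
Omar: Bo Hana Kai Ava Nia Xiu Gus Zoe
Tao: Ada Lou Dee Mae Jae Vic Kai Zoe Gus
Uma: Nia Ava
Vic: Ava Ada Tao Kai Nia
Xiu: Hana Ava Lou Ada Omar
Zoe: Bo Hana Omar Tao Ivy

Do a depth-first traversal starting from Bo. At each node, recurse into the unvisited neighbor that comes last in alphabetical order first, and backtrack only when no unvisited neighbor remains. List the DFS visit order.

Bo, Zoe, Tao, Vic, Nia, Uma, Ava, Xiu, Omar, Kai, Jae, Ada, Gus, Ivy, Hana, Lou, Mae, Dee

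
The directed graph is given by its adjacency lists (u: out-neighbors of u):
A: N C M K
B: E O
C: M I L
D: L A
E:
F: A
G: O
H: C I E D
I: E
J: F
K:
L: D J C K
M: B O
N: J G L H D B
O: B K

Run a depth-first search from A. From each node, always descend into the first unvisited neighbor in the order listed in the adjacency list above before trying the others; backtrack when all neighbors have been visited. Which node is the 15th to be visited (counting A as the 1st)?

Visit A
A → N
N → J
J → F
N → G
G → O
O → B
B → E
O → K
N → L
L → D
L → C
C → M
C → I
N → H

Visit order: A, N, J, F, G, O, B, E, K, L, D, C, M, I, H

H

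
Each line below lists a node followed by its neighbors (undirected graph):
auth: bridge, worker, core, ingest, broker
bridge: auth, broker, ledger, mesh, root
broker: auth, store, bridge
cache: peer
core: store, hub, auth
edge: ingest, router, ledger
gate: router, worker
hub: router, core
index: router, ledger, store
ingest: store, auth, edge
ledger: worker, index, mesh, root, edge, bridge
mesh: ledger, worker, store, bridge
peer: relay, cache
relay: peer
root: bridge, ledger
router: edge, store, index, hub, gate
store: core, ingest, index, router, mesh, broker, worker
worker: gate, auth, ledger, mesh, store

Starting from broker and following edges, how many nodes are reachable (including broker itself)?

15

BFS from broker visits: broker, auth, store, bridge, worker, core, ingest, index, router, mesh, ledger, root, gate, hub, edge
Reachable nodes: 15 of 18 total.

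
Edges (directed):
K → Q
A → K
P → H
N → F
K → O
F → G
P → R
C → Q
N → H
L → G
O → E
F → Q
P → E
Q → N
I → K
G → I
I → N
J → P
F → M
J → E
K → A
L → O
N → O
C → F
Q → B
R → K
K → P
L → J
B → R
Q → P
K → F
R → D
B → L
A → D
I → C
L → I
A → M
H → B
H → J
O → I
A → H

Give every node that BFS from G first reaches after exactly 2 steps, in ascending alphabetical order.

Level 0: G
Level 1: I
Level 2: C, K, N
Level 3: A, F, H, O, P, Q
Level 4: B, D, E, J, M, R
Level 5: L

C, K, N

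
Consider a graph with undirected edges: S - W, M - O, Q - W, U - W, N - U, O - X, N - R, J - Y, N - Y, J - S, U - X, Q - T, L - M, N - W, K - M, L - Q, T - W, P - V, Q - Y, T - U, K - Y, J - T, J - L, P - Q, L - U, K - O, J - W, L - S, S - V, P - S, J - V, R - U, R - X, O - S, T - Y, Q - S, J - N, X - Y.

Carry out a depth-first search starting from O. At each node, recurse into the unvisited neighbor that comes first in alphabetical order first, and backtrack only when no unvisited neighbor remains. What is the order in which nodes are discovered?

O, K, M, L, J, N, R, U, T, Q, P, S, V, W, Y, X

Visit O
O → K
K → M
M → L
L → J
J → N
N → R
R → U
U → T
T → Q
Q → P
P → S
S → V
S → W
Q → Y
Y → X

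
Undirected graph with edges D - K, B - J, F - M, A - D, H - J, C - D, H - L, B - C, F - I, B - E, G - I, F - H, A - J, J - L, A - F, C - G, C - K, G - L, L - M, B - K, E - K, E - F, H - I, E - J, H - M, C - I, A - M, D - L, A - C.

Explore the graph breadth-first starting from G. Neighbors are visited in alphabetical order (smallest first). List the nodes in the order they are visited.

G, C, I, L, A, B, D, K, F, H, J, M, E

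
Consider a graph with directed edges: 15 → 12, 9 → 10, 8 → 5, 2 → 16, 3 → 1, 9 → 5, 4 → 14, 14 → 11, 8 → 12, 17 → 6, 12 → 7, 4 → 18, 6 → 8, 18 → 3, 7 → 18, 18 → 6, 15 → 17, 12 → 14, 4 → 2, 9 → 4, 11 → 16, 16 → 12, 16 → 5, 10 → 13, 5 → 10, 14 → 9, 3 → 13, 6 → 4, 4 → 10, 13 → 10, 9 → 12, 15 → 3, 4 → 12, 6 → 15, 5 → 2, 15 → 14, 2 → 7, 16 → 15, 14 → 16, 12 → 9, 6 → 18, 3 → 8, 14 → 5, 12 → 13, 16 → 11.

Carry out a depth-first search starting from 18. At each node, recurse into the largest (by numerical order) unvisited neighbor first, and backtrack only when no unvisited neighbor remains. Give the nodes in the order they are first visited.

18 -> 6 -> 15 -> 17 -> 14 -> 16 -> 12 -> 13 -> 10 -> 9 -> 5 -> 2 -> 7 -> 4 -> 11 -> 3 -> 8 -> 1

Visit 18
18 → 6
6 → 15
15 → 17
15 → 14
14 → 16
16 → 12
12 → 13
13 → 10
12 → 9
9 → 5
5 → 2
2 → 7
9 → 4
16 → 11
15 → 3
3 → 8
3 → 1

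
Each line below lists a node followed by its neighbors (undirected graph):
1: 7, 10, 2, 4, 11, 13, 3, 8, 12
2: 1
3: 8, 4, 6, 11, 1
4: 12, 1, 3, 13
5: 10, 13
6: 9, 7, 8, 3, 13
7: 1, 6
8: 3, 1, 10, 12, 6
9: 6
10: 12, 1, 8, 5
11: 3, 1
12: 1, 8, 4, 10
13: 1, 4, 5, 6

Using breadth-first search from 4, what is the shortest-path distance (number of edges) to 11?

Level 0: 4
Level 1: 1, 3, 12, 13
Level 2: 2, 5, 6, 7, 8, 10, 11
Level 3: 9
11 first appears at level 2.

2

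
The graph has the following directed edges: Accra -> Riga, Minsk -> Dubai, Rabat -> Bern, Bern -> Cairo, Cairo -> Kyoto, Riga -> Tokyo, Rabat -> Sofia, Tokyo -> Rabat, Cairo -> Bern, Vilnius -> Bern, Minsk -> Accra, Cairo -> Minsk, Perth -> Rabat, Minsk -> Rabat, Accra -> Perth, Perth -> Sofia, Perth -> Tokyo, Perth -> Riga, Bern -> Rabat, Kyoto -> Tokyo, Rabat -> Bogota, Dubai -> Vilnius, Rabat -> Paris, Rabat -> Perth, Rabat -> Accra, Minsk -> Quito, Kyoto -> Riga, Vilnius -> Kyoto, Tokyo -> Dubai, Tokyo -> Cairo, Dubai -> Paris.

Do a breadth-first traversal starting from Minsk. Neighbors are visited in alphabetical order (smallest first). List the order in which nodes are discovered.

Visit Minsk; enqueue Accra, Dubai, Quito, Rabat → queue [Accra, Dubai, Quito, Rabat]
Visit Accra; enqueue Perth, Riga → queue [Dubai, Quito, Rabat, Perth, Riga]
Visit Dubai; enqueue Paris, Vilnius → queue [Quito, Rabat, Perth, Riga, Paris, Vilnius]
Visit Quito → queue [Rabat, Perth, Riga, Paris, Vilnius]
Visit Rabat; enqueue Bern, Bogota, Sofia → queue [Perth, Riga, Paris, Vilnius, Bern, Bogota, Sofia]
Visit Perth; enqueue Tokyo → queue [Riga, Paris, Vilnius, Bern, Bogota, Sofia, Tokyo]
Visit Riga → queue [Paris, Vilnius, Bern, Bogota, Sofia, Tokyo]
Visit Paris → queue [Vilnius, Bern, Bogota, Sofia, Tokyo]
Visit Vilnius; enqueue Kyoto → queue [Bern, Bogota, Sofia, Tokyo, Kyoto]
Visit Bern; enqueue Cairo → queue [Bogota, Sofia, Tokyo, Kyoto, Cairo]
Visit Bogota → queue [Sofia, Tokyo, Kyoto, Cairo]
Visit Sofia → queue [Tokyo, Kyoto, Cairo]
Visit Tokyo → queue [Kyoto, Cairo]
Visit Kyoto → queue [Cairo]
Visit Cairo → queue []

Minsk, Accra, Dubai, Quito, Rabat, Perth, Riga, Paris, Vilnius, Bern, Bogota, Sofia, Tokyo, Kyoto, Cairo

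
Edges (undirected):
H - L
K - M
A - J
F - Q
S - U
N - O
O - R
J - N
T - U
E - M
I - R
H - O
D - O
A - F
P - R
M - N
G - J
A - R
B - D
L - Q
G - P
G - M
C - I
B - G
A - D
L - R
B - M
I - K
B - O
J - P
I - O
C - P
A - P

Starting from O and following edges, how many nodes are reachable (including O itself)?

BFS from O visits: O, R, N, I, H, D, B, P, L, A, M, J, K, C, G, Q, F, E
Reachable nodes: 18 of 21 total.

18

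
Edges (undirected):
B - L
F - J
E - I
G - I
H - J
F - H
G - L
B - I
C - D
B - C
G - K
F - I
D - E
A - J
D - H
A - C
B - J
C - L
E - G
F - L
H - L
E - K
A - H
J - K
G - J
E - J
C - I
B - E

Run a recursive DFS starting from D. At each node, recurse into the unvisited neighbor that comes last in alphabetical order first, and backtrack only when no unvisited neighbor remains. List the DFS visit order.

D, H, L, G, K, J, F, I, E, B, C, A

Visit D
D → H
H → L
L → G
G → K
K → J
J → F
F → I
I → E
E → B
B → C
C → A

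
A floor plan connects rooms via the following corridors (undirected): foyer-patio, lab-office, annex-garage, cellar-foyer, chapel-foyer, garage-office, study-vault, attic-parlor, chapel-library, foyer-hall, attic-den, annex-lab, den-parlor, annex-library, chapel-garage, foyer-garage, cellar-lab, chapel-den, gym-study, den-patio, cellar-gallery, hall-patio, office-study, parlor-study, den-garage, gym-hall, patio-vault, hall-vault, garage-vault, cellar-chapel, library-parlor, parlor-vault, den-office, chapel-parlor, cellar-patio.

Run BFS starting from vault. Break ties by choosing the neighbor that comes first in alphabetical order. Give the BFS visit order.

Visit vault; enqueue garage, hall, parlor, patio, study → queue [garage, hall, parlor, patio, study]
Visit garage; enqueue annex, chapel, den, foyer, office → queue [hall, parlor, patio, study, annex, chapel, den, foyer, office]
Visit hall; enqueue gym → queue [parlor, patio, study, annex, chapel, den, foyer, office, gym]
Visit parlor; enqueue attic, library → queue [patio, study, annex, chapel, den, foyer, office, gym, attic, library]
Visit patio; enqueue cellar → queue [study, annex, chapel, den, foyer, office, gym, attic, library, cellar]
Visit study → queue [annex, chapel, den, foyer, office, gym, attic, library, cellar]
Visit annex; enqueue lab → queue [chapel, den, foyer, office, gym, attic, library, cellar, lab]
Visit chapel → queue [den, foyer, office, gym, attic, library, cellar, lab]
Visit den → queue [foyer, office, gym, attic, library, cellar, lab]
Visit foyer → queue [office, gym, attic, library, cellar, lab]
Visit office → queue [gym, attic, library, cellar, lab]
Visit gym → queue [attic, library, cellar, lab]
Visit attic → queue [library, cellar, lab]
Visit library → queue [cellar, lab]
Visit cellar; enqueue gallery → queue [lab, gallery]
Visit lab → queue [gallery]
Visit gallery → queue []

vault → garage → hall → parlor → patio → study → annex → chapel → den → foyer → office → gym → attic → library → cellar → lab → gallery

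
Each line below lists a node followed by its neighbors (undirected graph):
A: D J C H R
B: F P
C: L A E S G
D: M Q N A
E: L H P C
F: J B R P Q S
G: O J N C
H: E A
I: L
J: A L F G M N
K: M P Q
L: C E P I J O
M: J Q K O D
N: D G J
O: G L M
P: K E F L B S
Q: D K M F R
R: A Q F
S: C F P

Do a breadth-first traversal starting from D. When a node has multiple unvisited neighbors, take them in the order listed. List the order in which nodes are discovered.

D, M, Q, N, A, J, K, O, F, R, G, C, H, L, P, B, S, E, I

Visit D; enqueue M, Q, N, A → queue [M, Q, N, A]
Visit M; enqueue J, K, O → queue [Q, N, A, J, K, O]
Visit Q; enqueue F, R → queue [N, A, J, K, O, F, R]
Visit N; enqueue G → queue [A, J, K, O, F, R, G]
Visit A; enqueue C, H → queue [J, K, O, F, R, G, C, H]
Visit J; enqueue L → queue [K, O, F, R, G, C, H, L]
Visit K; enqueue P → queue [O, F, R, G, C, H, L, P]
Visit O → queue [F, R, G, C, H, L, P]
Visit F; enqueue B, S → queue [R, G, C, H, L, P, B, S]
Visit R → queue [G, C, H, L, P, B, S]
Visit G → queue [C, H, L, P, B, S]
Visit C; enqueue E → queue [H, L, P, B, S, E]
Visit H → queue [L, P, B, S, E]
Visit L; enqueue I → queue [P, B, S, E, I]
Visit P → queue [B, S, E, I]
Visit B → queue [S, E, I]
Visit S → queue [E, I]
Visit E → queue [I]
Visit I → queue []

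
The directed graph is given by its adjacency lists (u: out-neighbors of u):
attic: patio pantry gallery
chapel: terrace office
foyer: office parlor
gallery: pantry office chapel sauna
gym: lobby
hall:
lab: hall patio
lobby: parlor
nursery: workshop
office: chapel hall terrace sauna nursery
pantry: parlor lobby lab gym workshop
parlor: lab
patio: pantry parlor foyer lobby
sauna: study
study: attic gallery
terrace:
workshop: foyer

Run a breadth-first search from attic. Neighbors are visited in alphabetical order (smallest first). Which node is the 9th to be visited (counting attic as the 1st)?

Visit attic; enqueue gallery, pantry, patio → queue [gallery, pantry, patio]
Visit gallery; enqueue chapel, office, sauna → queue [pantry, patio, chapel, office, sauna]
Visit pantry; enqueue gym, lab, lobby, parlor, workshop → queue [patio, chapel, office, sauna, gym, lab, lobby, parlor, workshop]
Visit patio; enqueue foyer → queue [chapel, office, sauna, gym, lab, lobby, parlor, workshop, foyer]
Visit chapel; enqueue terrace → queue [office, sauna, gym, lab, lobby, parlor, workshop, foyer, terrace]
Visit office; enqueue hall, nursery → queue [sauna, gym, lab, lobby, parlor, workshop, foyer, terrace, hall, nursery]
Visit sauna; enqueue study → queue [gym, lab, lobby, parlor, workshop, foyer, terrace, hall, nursery, study]
Visit gym → queue [lab, lobby, parlor, workshop, foyer, terrace, hall, nursery, study]
Visit lab → queue [lobby, parlor, workshop, foyer, terrace, hall, nursery, study]
Visit lobby → queue [parlor, workshop, foyer, terrace, hall, nursery, study]
Visit parlor → queue [workshop, foyer, terrace, hall, nursery, study]
Visit workshop → queue [foyer, terrace, hall, nursery, study]
Visit foyer → queue [terrace, hall, nursery, study]
Visit terrace → queue [hall, nursery, study]
Visit hall → queue [nursery, study]
Visit nursery → queue [study]
Visit study → queue []

Visit order: attic, gallery, pantry, patio, chapel, office, sauna, gym, lab, lobby, parlor, workshop, foyer, terrace, hall, nursery, study

lab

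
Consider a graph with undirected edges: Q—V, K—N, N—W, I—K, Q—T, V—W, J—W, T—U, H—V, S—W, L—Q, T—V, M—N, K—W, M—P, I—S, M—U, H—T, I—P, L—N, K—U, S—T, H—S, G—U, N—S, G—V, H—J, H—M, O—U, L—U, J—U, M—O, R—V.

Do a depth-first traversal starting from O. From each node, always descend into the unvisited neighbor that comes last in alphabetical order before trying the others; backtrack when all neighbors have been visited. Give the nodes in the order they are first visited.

O -> U -> T -> V -> W -> S -> N -> M -> P -> I -> K -> H -> J -> L -> Q -> R -> G

Visit O
O → U
U → T
T → V
V → W
W → S
S → N
N → M
M → P
P → I
I → K
M → H
H → J
N → L
L → Q
V → R
V → G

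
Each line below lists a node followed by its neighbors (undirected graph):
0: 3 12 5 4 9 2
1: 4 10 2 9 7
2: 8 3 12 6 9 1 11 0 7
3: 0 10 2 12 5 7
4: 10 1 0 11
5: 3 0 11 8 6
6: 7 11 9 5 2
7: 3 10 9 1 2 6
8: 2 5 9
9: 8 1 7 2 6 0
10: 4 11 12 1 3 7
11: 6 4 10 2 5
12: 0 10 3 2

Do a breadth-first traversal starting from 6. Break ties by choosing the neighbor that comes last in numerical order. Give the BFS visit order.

6 11 9 7 5 2 10 4 8 1 0 3 12

Visit 6; enqueue 11, 9, 7, 5, 2 → queue [11, 9, 7, 5, 2]
Visit 11; enqueue 10, 4 → queue [9, 7, 5, 2, 10, 4]
Visit 9; enqueue 8, 1, 0 → queue [7, 5, 2, 10, 4, 8, 1, 0]
Visit 7; enqueue 3 → queue [5, 2, 10, 4, 8, 1, 0, 3]
Visit 5 → queue [2, 10, 4, 8, 1, 0, 3]
Visit 2; enqueue 12 → queue [10, 4, 8, 1, 0, 3, 12]
Visit 10 → queue [4, 8, 1, 0, 3, 12]
Visit 4 → queue [8, 1, 0, 3, 12]
Visit 8 → queue [1, 0, 3, 12]
Visit 1 → queue [0, 3, 12]
Visit 0 → queue [3, 12]
Visit 3 → queue [12]
Visit 12 → queue []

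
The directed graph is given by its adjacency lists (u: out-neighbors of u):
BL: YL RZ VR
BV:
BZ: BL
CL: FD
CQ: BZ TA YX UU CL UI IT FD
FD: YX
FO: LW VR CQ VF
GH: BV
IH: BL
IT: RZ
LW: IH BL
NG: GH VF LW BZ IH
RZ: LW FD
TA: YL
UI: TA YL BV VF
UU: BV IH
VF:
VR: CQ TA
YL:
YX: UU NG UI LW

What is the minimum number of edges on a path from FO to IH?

2

Level 0: FO
Level 1: CQ, LW, VF, VR
Level 2: BL, BZ, CL, FD, IH, IT, TA, UI, UU, YX
Level 3: BV, NG, RZ, YL
Level 4: GH
IH first appears at level 2.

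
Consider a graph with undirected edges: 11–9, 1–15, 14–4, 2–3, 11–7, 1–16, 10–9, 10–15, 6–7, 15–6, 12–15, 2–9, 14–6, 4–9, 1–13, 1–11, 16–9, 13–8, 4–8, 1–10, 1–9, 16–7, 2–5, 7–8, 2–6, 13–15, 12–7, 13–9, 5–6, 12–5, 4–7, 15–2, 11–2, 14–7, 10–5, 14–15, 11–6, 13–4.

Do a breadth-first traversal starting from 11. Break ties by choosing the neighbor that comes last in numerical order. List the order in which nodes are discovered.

11 9 7 6 2 1 16 13 10 4 14 12 8 15 5 3

Visit 11; enqueue 9, 7, 6, 2, 1 → queue [9, 7, 6, 2, 1]
Visit 9; enqueue 16, 13, 10, 4 → queue [7, 6, 2, 1, 16, 13, 10, 4]
Visit 7; enqueue 14, 12, 8 → queue [6, 2, 1, 16, 13, 10, 4, 14, 12, 8]
Visit 6; enqueue 15, 5 → queue [2, 1, 16, 13, 10, 4, 14, 12, 8, 15, 5]
Visit 2; enqueue 3 → queue [1, 16, 13, 10, 4, 14, 12, 8, 15, 5, 3]
Visit 1 → queue [16, 13, 10, 4, 14, 12, 8, 15, 5, 3]
Visit 16 → queue [13, 10, 4, 14, 12, 8, 15, 5, 3]
Visit 13 → queue [10, 4, 14, 12, 8, 15, 5, 3]
Visit 10 → queue [4, 14, 12, 8, 15, 5, 3]
Visit 4 → queue [14, 12, 8, 15, 5, 3]
Visit 14 → queue [12, 8, 15, 5, 3]
Visit 12 → queue [8, 15, 5, 3]
Visit 8 → queue [15, 5, 3]
Visit 15 → queue [5, 3]
Visit 5 → queue [3]
Visit 3 → queue []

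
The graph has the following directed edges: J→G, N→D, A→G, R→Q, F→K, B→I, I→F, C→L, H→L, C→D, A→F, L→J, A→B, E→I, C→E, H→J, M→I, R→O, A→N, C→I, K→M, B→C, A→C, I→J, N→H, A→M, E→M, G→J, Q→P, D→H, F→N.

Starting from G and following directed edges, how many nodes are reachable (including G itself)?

2

BFS from G visits: G, J
Reachable nodes: 2 of 18 total.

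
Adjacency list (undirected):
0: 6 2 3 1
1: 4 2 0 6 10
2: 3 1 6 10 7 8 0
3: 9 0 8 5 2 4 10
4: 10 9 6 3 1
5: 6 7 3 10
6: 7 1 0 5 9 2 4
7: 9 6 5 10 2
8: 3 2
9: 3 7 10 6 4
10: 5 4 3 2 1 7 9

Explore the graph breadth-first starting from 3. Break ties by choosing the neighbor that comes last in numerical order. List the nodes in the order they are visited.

3 10 9 8 5 4 2 0 7 1 6

Visit 3; enqueue 10, 9, 8, 5, 4, 2, 0 → queue [10, 9, 8, 5, 4, 2, 0]
Visit 10; enqueue 7, 1 → queue [9, 8, 5, 4, 2, 0, 7, 1]
Visit 9; enqueue 6 → queue [8, 5, 4, 2, 0, 7, 1, 6]
Visit 8 → queue [5, 4, 2, 0, 7, 1, 6]
Visit 5 → queue [4, 2, 0, 7, 1, 6]
Visit 4 → queue [2, 0, 7, 1, 6]
Visit 2 → queue [0, 7, 1, 6]
Visit 0 → queue [7, 1, 6]
Visit 7 → queue [1, 6]
Visit 1 → queue [6]
Visit 6 → queue []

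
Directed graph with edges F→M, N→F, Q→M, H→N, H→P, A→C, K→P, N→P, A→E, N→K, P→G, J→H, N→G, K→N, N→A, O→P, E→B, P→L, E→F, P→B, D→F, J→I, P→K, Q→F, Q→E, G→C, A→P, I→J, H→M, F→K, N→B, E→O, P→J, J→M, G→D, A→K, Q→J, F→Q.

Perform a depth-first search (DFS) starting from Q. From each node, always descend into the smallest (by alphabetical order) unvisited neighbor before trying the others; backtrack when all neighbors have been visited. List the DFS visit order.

Visit Q
Q → E
E → B
E → F
F → K
K → N
N → A
A → C
A → P
P → G
G → D
P → J
J → H
H → M
J → I
P → L
E → O

Q -> E -> B -> F -> K -> N -> A -> C -> P -> G -> D -> J -> H -> M -> I -> L -> O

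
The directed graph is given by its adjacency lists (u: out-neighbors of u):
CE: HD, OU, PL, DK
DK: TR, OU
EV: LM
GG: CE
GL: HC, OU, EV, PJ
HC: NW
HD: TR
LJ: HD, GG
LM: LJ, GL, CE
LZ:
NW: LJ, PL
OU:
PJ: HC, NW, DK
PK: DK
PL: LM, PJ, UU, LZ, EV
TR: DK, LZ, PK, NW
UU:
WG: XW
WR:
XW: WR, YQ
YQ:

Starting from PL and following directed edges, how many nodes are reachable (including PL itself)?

17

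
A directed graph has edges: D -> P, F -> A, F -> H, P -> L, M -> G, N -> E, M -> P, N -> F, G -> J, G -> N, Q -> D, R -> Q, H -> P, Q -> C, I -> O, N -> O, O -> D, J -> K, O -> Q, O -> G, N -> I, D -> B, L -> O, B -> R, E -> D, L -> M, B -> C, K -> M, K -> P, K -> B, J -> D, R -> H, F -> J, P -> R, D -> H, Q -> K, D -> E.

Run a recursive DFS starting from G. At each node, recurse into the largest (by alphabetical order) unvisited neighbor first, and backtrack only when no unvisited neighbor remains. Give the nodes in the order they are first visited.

Visit G
G → N
N → O
O → Q
Q → K
K → P
P → R
R → H
P → L
L → M
K → B
B → C
Q → D
D → E
N → I
N → F
F → J
F → A

G, N, O, Q, K, P, R, H, L, M, B, C, D, E, I, F, J, A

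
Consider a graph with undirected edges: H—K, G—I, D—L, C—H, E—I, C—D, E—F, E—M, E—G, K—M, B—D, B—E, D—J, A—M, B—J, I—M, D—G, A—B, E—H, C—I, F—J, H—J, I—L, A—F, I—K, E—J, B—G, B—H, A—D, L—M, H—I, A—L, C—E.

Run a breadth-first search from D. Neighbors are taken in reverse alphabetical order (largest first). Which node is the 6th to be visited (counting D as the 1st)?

B

Visit D; enqueue L, J, G, C, B, A → queue [L, J, G, C, B, A]
Visit L; enqueue M, I → queue [J, G, C, B, A, M, I]
Visit J; enqueue H, F, E → queue [G, C, B, A, M, I, H, F, E]
Visit G → queue [C, B, A, M, I, H, F, E]
Visit C → queue [B, A, M, I, H, F, E]
Visit B → queue [A, M, I, H, F, E]
Visit A → queue [M, I, H, F, E]
Visit M; enqueue K → queue [I, H, F, E, K]
Visit I → queue [H, F, E, K]
Visit H → queue [F, E, K]
Visit F → queue [E, K]
Visit E → queue [K]
Visit K → queue []

Visit order: D, L, J, G, C, B, A, M, I, H, F, E, K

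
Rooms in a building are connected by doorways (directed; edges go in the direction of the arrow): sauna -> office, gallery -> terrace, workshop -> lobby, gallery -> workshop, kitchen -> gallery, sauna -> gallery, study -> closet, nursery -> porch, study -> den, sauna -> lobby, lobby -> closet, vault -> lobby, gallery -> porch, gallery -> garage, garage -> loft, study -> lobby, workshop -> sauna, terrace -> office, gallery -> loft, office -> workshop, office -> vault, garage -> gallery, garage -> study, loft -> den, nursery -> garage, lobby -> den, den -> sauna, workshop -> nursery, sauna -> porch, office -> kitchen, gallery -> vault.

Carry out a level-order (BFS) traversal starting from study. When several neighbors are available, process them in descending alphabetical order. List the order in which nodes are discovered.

Visit study; enqueue lobby, den, closet → queue [lobby, den, closet]
Visit lobby → queue [den, closet]
Visit den; enqueue sauna → queue [closet, sauna]
Visit closet → queue [sauna]
Visit sauna; enqueue porch, office, gallery → queue [porch, office, gallery]
Visit porch → queue [office, gallery]
Visit office; enqueue workshop, vault, kitchen → queue [gallery, workshop, vault, kitchen]
Visit gallery; enqueue terrace, loft, garage → queue [workshop, vault, kitchen, terrace, loft, garage]
Visit workshop; enqueue nursery → queue [vault, kitchen, terrace, loft, garage, nursery]
Visit vault → queue [kitchen, terrace, loft, garage, nursery]
Visit kitchen → queue [terrace, loft, garage, nursery]
Visit terrace → queue [loft, garage, nursery]
Visit loft → queue [garage, nursery]
Visit garage → queue [nursery]
Visit nursery → queue []

study, lobby, den, closet, sauna, porch, office, gallery, workshop, vault, kitchen, terrace, loft, garage, nursery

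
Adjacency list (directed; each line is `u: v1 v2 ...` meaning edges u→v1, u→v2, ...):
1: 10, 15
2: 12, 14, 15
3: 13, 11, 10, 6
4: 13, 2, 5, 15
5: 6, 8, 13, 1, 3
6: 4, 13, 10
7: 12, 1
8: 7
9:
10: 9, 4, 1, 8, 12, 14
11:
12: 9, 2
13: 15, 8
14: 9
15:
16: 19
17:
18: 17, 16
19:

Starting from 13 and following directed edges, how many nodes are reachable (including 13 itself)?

BFS from 13 visits: 13, 15, 8, 7, 12, 1, 9, 2, 10, 14, 4, 5, 6, 3, 11
Reachable nodes: 15 of 19 total.

15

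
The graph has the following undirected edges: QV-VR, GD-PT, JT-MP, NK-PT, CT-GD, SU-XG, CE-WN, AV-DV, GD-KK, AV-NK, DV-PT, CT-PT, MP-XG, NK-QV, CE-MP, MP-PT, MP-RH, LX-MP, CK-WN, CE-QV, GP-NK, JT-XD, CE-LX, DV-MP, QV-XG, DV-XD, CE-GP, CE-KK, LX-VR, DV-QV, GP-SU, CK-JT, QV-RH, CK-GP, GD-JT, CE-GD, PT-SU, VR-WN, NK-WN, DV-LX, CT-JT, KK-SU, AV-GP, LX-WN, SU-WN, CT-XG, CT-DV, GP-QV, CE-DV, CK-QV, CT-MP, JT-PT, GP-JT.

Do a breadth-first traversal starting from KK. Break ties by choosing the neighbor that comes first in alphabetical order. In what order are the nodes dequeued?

Visit KK; enqueue CE, GD, SU → queue [CE, GD, SU]
Visit CE; enqueue DV, GP, LX, MP, QV, WN → queue [GD, SU, DV, GP, LX, MP, QV, WN]
Visit GD; enqueue CT, JT, PT → queue [SU, DV, GP, LX, MP, QV, WN, CT, JT, PT]
Visit SU; enqueue XG → queue [DV, GP, LX, MP, QV, WN, CT, JT, PT, XG]
Visit DV; enqueue AV, XD → queue [GP, LX, MP, QV, WN, CT, JT, PT, XG, AV, XD]
Visit GP; enqueue CK, NK → queue [LX, MP, QV, WN, CT, JT, PT, XG, AV, XD, CK, NK]
Visit LX; enqueue VR → queue [MP, QV, WN, CT, JT, PT, XG, AV, XD, CK, NK, VR]
Visit MP; enqueue RH → queue [QV, WN, CT, JT, PT, XG, AV, XD, CK, NK, VR, RH]
Visit QV → queue [WN, CT, JT, PT, XG, AV, XD, CK, NK, VR, RH]
Visit WN → queue [CT, JT, PT, XG, AV, XD, CK, NK, VR, RH]
Visit CT → queue [JT, PT, XG, AV, XD, CK, NK, VR, RH]
Visit JT → queue [PT, XG, AV, XD, CK, NK, VR, RH]
Visit PT → queue [XG, AV, XD, CK, NK, VR, RH]
Visit XG → queue [AV, XD, CK, NK, VR, RH]
Visit AV → queue [XD, CK, NK, VR, RH]
Visit XD → queue [CK, NK, VR, RH]
Visit CK → queue [NK, VR, RH]
Visit NK → queue [VR, RH]
Visit VR → queue [RH]
Visit RH → queue []

KK CE GD SU DV GP LX MP QV WN CT JT PT XG AV XD CK NK VR RH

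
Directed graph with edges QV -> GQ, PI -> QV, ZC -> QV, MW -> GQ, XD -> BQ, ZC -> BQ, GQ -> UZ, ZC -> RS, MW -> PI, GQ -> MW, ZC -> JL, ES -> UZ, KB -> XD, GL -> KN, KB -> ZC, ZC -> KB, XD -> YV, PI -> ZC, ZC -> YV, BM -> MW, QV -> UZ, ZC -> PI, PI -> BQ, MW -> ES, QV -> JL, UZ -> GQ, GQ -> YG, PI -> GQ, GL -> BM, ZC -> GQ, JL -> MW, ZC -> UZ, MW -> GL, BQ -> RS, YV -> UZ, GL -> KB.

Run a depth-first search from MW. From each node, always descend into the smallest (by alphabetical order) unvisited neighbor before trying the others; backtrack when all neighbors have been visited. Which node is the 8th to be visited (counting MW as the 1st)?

Visit MW
MW → ES
ES → UZ
UZ → GQ
GQ → YG
MW → GL
GL → BM
GL → KB
KB → XD
XD → BQ
BQ → RS
XD → YV
KB → ZC
ZC → JL
ZC → PI
PI → QV
GL → KN

Visit order: MW, ES, UZ, GQ, YG, GL, BM, KB, XD, BQ, RS, YV, ZC, JL, PI, QV, KN

KB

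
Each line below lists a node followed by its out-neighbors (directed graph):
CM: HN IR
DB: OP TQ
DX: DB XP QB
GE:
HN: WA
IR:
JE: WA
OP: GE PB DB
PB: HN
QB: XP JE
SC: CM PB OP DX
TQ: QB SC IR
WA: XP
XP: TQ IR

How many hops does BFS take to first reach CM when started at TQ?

2

Level 0: TQ
Level 1: IR, QB, SC
Level 2: CM, DX, JE, OP, PB, XP
Level 3: DB, GE, HN, WA
CM first appears at level 2.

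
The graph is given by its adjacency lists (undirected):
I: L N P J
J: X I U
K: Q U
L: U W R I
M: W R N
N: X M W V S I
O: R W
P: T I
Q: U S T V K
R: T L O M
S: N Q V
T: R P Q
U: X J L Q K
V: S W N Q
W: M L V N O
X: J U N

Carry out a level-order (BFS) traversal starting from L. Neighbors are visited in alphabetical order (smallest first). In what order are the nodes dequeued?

Visit L; enqueue I, R, U, W → queue [I, R, U, W]
Visit I; enqueue J, N, P → queue [R, U, W, J, N, P]
Visit R; enqueue M, O, T → queue [U, W, J, N, P, M, O, T]
Visit U; enqueue K, Q, X → queue [W, J, N, P, M, O, T, K, Q, X]
Visit W; enqueue V → queue [J, N, P, M, O, T, K, Q, X, V]
Visit J → queue [N, P, M, O, T, K, Q, X, V]
Visit N; enqueue S → queue [P, M, O, T, K, Q, X, V, S]
Visit P → queue [M, O, T, K, Q, X, V, S]
Visit M → queue [O, T, K, Q, X, V, S]
Visit O → queue [T, K, Q, X, V, S]
Visit T → queue [K, Q, X, V, S]
Visit K → queue [Q, X, V, S]
Visit Q → queue [X, V, S]
Visit X → queue [V, S]
Visit V → queue [S]
Visit S → queue []

L, I, R, U, W, J, N, P, M, O, T, K, Q, X, V, S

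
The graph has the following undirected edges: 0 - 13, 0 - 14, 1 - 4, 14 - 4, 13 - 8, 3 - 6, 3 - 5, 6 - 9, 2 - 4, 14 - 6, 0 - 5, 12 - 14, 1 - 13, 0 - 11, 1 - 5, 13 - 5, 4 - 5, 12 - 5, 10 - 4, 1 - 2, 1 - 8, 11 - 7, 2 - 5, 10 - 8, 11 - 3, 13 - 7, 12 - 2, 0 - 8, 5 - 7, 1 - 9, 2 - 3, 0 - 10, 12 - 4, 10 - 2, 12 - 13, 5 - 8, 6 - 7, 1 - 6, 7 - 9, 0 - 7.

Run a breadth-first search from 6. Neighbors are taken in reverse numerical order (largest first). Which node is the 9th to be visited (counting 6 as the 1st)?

0

Visit 6; enqueue 14, 9, 7, 3, 1 → queue [14, 9, 7, 3, 1]
Visit 14; enqueue 12, 4, 0 → queue [9, 7, 3, 1, 12, 4, 0]
Visit 9 → queue [7, 3, 1, 12, 4, 0]
Visit 7; enqueue 13, 11, 5 → queue [3, 1, 12, 4, 0, 13, 11, 5]
Visit 3; enqueue 2 → queue [1, 12, 4, 0, 13, 11, 5, 2]
Visit 1; enqueue 8 → queue [12, 4, 0, 13, 11, 5, 2, 8]
Visit 12 → queue [4, 0, 13, 11, 5, 2, 8]
Visit 4; enqueue 10 → queue [0, 13, 11, 5, 2, 8, 10]
Visit 0 → queue [13, 11, 5, 2, 8, 10]
Visit 13 → queue [11, 5, 2, 8, 10]
Visit 11 → queue [5, 2, 8, 10]
Visit 5 → queue [2, 8, 10]
Visit 2 → queue [8, 10]
Visit 8 → queue [10]
Visit 10 → queue []

Visit order: 6, 14, 9, 7, 3, 1, 12, 4, 0, 13, 11, 5, 2, 8, 10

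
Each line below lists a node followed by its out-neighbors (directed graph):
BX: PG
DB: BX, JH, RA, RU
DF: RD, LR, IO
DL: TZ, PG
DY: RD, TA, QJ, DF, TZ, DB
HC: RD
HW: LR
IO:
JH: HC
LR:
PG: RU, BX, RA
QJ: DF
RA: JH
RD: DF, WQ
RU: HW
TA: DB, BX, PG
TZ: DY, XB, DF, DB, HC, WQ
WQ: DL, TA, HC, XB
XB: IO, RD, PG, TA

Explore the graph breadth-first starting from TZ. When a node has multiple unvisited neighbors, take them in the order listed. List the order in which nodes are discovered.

Visit TZ; enqueue DY, XB, DF, DB, HC, WQ → queue [DY, XB, DF, DB, HC, WQ]
Visit DY; enqueue RD, TA, QJ → queue [XB, DF, DB, HC, WQ, RD, TA, QJ]
Visit XB; enqueue IO, PG → queue [DF, DB, HC, WQ, RD, TA, QJ, IO, PG]
Visit DF; enqueue LR → queue [DB, HC, WQ, RD, TA, QJ, IO, PG, LR]
Visit DB; enqueue BX, JH, RA, RU → queue [HC, WQ, RD, TA, QJ, IO, PG, LR, BX, JH, RA, RU]
Visit HC → queue [WQ, RD, TA, QJ, IO, PG, LR, BX, JH, RA, RU]
Visit WQ; enqueue DL → queue [RD, TA, QJ, IO, PG, LR, BX, JH, RA, RU, DL]
Visit RD → queue [TA, QJ, IO, PG, LR, BX, JH, RA, RU, DL]
Visit TA → queue [QJ, IO, PG, LR, BX, JH, RA, RU, DL]
Visit QJ → queue [IO, PG, LR, BX, JH, RA, RU, DL]
Visit IO → queue [PG, LR, BX, JH, RA, RU, DL]
Visit PG → queue [LR, BX, JH, RA, RU, DL]
Visit LR → queue [BX, JH, RA, RU, DL]
Visit BX → queue [JH, RA, RU, DL]
Visit JH → queue [RA, RU, DL]
Visit RA → queue [RU, DL]
Visit RU; enqueue HW → queue [DL, HW]
Visit DL → queue [HW]
Visit HW → queue []

TZ, DY, XB, DF, DB, HC, WQ, RD, TA, QJ, IO, PG, LR, BX, JH, RA, RU, DL, HW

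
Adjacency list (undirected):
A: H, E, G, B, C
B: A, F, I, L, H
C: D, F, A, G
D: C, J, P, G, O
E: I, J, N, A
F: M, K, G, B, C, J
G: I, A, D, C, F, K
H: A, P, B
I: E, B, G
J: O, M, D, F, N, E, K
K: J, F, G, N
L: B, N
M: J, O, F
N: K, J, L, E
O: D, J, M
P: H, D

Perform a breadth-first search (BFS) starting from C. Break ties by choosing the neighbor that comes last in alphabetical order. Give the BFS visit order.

C, G, F, D, A, K, I, M, J, B, P, O, H, E, N, L

Visit C; enqueue G, F, D, A → queue [G, F, D, A]
Visit G; enqueue K, I → queue [F, D, A, K, I]
Visit F; enqueue M, J, B → queue [D, A, K, I, M, J, B]
Visit D; enqueue P, O → queue [A, K, I, M, J, B, P, O]
Visit A; enqueue H, E → queue [K, I, M, J, B, P, O, H, E]
Visit K; enqueue N → queue [I, M, J, B, P, O, H, E, N]
Visit I → queue [M, J, B, P, O, H, E, N]
Visit M → queue [J, B, P, O, H, E, N]
Visit J → queue [B, P, O, H, E, N]
Visit B; enqueue L → queue [P, O, H, E, N, L]
Visit P → queue [O, H, E, N, L]
Visit O → queue [H, E, N, L]
Visit H → queue [E, N, L]
Visit E → queue [N, L]
Visit N → queue [L]
Visit L → queue []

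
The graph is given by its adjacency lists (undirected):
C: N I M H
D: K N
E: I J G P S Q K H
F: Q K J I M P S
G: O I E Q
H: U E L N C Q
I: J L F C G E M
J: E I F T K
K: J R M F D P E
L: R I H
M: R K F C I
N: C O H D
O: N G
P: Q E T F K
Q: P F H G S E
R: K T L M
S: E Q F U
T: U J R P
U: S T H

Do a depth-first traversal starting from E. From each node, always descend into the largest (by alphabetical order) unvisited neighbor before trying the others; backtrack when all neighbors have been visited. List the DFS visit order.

Visit E
E → S
S → U
U → T
T → R
R → M
M → K
K → P
P → Q
Q → H
H → N
N → O
O → G
G → I
I → L
I → J
J → F
I → C
N → D

E S U T R M K P Q H N O G I L J F C D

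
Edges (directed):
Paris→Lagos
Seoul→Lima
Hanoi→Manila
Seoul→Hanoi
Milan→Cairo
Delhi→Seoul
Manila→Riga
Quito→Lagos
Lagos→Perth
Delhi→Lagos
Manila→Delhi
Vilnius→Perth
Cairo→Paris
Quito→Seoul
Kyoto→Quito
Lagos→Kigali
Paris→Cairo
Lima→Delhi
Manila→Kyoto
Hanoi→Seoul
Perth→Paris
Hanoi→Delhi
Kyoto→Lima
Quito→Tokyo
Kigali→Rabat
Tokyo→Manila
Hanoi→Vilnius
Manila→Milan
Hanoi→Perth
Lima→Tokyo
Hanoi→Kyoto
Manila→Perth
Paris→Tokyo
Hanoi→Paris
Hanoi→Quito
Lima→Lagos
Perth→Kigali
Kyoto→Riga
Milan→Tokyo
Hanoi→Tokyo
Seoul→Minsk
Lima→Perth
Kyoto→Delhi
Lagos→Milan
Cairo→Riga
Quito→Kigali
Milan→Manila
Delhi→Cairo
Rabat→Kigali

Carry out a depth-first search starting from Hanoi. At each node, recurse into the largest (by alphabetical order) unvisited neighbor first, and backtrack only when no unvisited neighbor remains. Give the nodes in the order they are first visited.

Hanoi Vilnius Perth Paris Tokyo Manila Riga Milan Cairo Kyoto Quito Seoul Minsk Lima Lagos Kigali Rabat Delhi

Visit Hanoi
Hanoi → Vilnius
Vilnius → Perth
Perth → Paris
Paris → Tokyo
Tokyo → Manila
Manila → Riga
Manila → Milan
Milan → Cairo
Manila → Kyoto
Kyoto → Quito
Quito → Seoul
Seoul → Minsk
Seoul → Lima
Lima → Lagos
Lagos → Kigali
Kigali → Rabat
Lima → Delhi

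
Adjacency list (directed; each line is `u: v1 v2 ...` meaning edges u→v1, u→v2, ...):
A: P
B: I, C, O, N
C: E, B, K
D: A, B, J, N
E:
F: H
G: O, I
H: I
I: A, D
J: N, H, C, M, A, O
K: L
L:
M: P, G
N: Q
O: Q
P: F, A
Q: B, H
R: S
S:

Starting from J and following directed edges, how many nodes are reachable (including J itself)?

BFS from J visits: J, N, H, C, M, A, O, Q, I, E, B, K, P, G, D, L, F
Reachable nodes: 17 of 19 total.

17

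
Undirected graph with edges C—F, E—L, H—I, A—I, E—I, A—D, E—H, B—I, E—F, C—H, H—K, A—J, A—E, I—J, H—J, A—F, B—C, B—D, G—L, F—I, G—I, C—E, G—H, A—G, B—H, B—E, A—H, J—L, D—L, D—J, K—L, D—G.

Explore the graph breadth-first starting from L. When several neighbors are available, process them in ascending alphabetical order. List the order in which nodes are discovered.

L -> D -> E -> G -> J -> K -> A -> B -> C -> F -> H -> I

Visit L; enqueue D, E, G, J, K → queue [D, E, G, J, K]
Visit D; enqueue A, B → queue [E, G, J, K, A, B]
Visit E; enqueue C, F, H, I → queue [G, J, K, A, B, C, F, H, I]
Visit G → queue [J, K, A, B, C, F, H, I]
Visit J → queue [K, A, B, C, F, H, I]
Visit K → queue [A, B, C, F, H, I]
Visit A → queue [B, C, F, H, I]
Visit B → queue [C, F, H, I]
Visit C → queue [F, H, I]
Visit F → queue [H, I]
Visit H → queue [I]
Visit I → queue []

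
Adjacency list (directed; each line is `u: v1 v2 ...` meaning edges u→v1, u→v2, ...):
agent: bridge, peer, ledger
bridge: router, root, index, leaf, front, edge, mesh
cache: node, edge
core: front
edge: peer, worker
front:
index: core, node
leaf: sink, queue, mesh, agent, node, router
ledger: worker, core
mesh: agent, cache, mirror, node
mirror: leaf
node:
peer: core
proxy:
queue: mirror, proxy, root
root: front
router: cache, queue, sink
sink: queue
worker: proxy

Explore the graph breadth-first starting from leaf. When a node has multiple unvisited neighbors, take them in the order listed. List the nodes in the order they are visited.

leaf, sink, queue, mesh, agent, node, router, mirror, proxy, root, cache, bridge, peer, ledger, front, edge, index, core, worker

Visit leaf; enqueue sink, queue, mesh, agent, node, router → queue [sink, queue, mesh, agent, node, router]
Visit sink → queue [queue, mesh, agent, node, router]
Visit queue; enqueue mirror, proxy, root → queue [mesh, agent, node, router, mirror, proxy, root]
Visit mesh; enqueue cache → queue [agent, node, router, mirror, proxy, root, cache]
Visit agent; enqueue bridge, peer, ledger → queue [node, router, mirror, proxy, root, cache, bridge, peer, ledger]
Visit node → queue [router, mirror, proxy, root, cache, bridge, peer, ledger]
Visit router → queue [mirror, proxy, root, cache, bridge, peer, ledger]
Visit mirror → queue [proxy, root, cache, bridge, peer, ledger]
Visit proxy → queue [root, cache, bridge, peer, ledger]
Visit root; enqueue front → queue [cache, bridge, peer, ledger, front]
Visit cache; enqueue edge → queue [bridge, peer, ledger, front, edge]
Visit bridge; enqueue index → queue [peer, ledger, front, edge, index]
Visit peer; enqueue core → queue [ledger, front, edge, index, core]
Visit ledger; enqueue worker → queue [front, edge, index, core, worker]
Visit front → queue [edge, index, core, worker]
Visit edge → queue [index, core, worker]
Visit index → queue [core, worker]
Visit core → queue [worker]
Visit worker → queue []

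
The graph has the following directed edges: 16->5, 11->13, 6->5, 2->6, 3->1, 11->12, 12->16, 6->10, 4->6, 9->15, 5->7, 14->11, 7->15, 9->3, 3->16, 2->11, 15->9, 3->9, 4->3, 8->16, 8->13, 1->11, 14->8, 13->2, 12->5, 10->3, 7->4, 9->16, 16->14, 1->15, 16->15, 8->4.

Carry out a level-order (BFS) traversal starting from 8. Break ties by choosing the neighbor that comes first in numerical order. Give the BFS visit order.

8 4 13 16 3 6 2 5 14 15 1 9 10 11 7 12

Visit 8; enqueue 4, 13, 16 → queue [4, 13, 16]
Visit 4; enqueue 3, 6 → queue [13, 16, 3, 6]
Visit 13; enqueue 2 → queue [16, 3, 6, 2]
Visit 16; enqueue 5, 14, 15 → queue [3, 6, 2, 5, 14, 15]
Visit 3; enqueue 1, 9 → queue [6, 2, 5, 14, 15, 1, 9]
Visit 6; enqueue 10 → queue [2, 5, 14, 15, 1, 9, 10]
Visit 2; enqueue 11 → queue [5, 14, 15, 1, 9, 10, 11]
Visit 5; enqueue 7 → queue [14, 15, 1, 9, 10, 11, 7]
Visit 14 → queue [15, 1, 9, 10, 11, 7]
Visit 15 → queue [1, 9, 10, 11, 7]
Visit 1 → queue [9, 10, 11, 7]
Visit 9 → queue [10, 11, 7]
Visit 10 → queue [11, 7]
Visit 11; enqueue 12 → queue [7, 12]
Visit 7 → queue [12]
Visit 12 → queue []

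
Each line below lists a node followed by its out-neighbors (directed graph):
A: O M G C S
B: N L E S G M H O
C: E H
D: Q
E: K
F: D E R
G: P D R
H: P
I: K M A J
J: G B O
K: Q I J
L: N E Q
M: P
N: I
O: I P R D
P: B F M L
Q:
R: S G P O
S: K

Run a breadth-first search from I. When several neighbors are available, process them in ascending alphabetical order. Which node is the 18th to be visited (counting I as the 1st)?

N

Visit I; enqueue A, J, K, M → queue [A, J, K, M]
Visit A; enqueue C, G, O, S → queue [J, K, M, C, G, O, S]
Visit J; enqueue B → queue [K, M, C, G, O, S, B]
Visit K; enqueue Q → queue [M, C, G, O, S, B, Q]
Visit M; enqueue P → queue [C, G, O, S, B, Q, P]
Visit C; enqueue E, H → queue [G, O, S, B, Q, P, E, H]
Visit G; enqueue D, R → queue [O, S, B, Q, P, E, H, D, R]
Visit O → queue [S, B, Q, P, E, H, D, R]
Visit S → queue [B, Q, P, E, H, D, R]
Visit B; enqueue L, N → queue [Q, P, E, H, D, R, L, N]
Visit Q → queue [P, E, H, D, R, L, N]
Visit P; enqueue F → queue [E, H, D, R, L, N, F]
Visit E → queue [H, D, R, L, N, F]
Visit H → queue [D, R, L, N, F]
Visit D → queue [R, L, N, F]
Visit R → queue [L, N, F]
Visit L → queue [N, F]
Visit N → queue [F]
Visit F → queue []

Visit order: I, A, J, K, M, C, G, O, S, B, Q, P, E, H, D, R, L, N, F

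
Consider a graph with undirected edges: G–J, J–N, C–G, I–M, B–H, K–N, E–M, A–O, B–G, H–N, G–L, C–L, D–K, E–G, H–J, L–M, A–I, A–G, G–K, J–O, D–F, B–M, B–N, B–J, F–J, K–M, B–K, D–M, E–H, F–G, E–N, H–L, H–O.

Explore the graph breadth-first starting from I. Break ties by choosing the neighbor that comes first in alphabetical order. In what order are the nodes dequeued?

Visit I; enqueue A, M → queue [A, M]
Visit A; enqueue G, O → queue [M, G, O]
Visit M; enqueue B, D, E, K, L → queue [G, O, B, D, E, K, L]
Visit G; enqueue C, F, J → queue [O, B, D, E, K, L, C, F, J]
Visit O; enqueue H → queue [B, D, E, K, L, C, F, J, H]
Visit B; enqueue N → queue [D, E, K, L, C, F, J, H, N]
Visit D → queue [E, K, L, C, F, J, H, N]
Visit E → queue [K, L, C, F, J, H, N]
Visit K → queue [L, C, F, J, H, N]
Visit L → queue [C, F, J, H, N]
Visit C → queue [F, J, H, N]
Visit F → queue [J, H, N]
Visit J → queue [H, N]
Visit H → queue [N]
Visit N → queue []

I → A → M → G → O → B → D → E → K → L → C → F → J → H → N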